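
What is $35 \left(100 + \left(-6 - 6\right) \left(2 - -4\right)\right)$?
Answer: $980$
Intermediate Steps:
$35 \left(100 + \left(-6 - 6\right) \left(2 - -4\right)\right) = 35 \left(100 - 12 \left(2 + 4\right)\right) = 35 \left(100 - 72\right) = 35 \cdot 28 = 980$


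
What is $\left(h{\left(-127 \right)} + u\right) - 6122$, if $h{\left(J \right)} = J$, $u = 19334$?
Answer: $13085$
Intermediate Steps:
$\left(h{\left(-127 \right)} + u\right) - 6122 = \left(-127 + 19334\right) - 6122 = 19207 - 6122 = 13085$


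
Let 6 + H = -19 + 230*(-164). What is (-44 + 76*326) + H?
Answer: -13013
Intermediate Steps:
H = -37745 (H = -6 + (-19 + 230*(-164)) = -6 + (-19 - 37720) = -6 - 37739 = -37745)
(-44 + 76*326) + H = (-44 + 76*326) - 37745 = (-44 + 24776) - 37745 = 24732 - 37745 = -13013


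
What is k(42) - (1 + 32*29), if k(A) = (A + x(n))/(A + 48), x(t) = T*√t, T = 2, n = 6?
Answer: -13928/15 + √6/45 ≈ -928.48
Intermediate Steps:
x(t) = 2*√t
k(A) = (A + 2*√6)/(48 + A) (k(A) = (A + 2*√6)/(A + 48) = (A + 2*√6)/(48 + A))
k(42) - (1 + 32*29) = (42 + 2*√6)/(48 + 42) - (1 + 32*29) = (42 + 2*√6)/90 - (1 + 928) = (42 + 2*√6)/90 - 1*929 = (7/15 + √6/45) - 929 = -13928/15 + √6/45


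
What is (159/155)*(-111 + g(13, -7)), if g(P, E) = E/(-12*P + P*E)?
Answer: -871638/7657 ≈ -113.84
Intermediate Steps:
g(P, E) = E/(-12*P + E*P)
(159/155)*(-111 + g(13, -7)) = (159/155)*(-111 - 7/(13*(-12 - 7))) = (159*(1/155))*(-111 - 7*1/13/(-19)) = 159*(-111 - 7*1/13*(-1/19))/155 = 159*(-111 + 7/247)/155 = (159/155)*(-27410/247) = -871638/7657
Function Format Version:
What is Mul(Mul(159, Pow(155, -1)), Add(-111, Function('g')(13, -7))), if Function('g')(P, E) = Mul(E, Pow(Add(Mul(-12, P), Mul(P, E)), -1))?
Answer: Rational(-871638, 7657) ≈ -113.84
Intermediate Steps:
Function('g')(P, E) = Mul(E, Pow(Add(Mul(-12, P), Mul(E, P)), -1))
Mul(Mul(159, Pow(155, -1)), Add(-111, Function('g')(13, -7))) = Mul(Mul(159, Pow(155, -1)), Add(-111, Mul(-7, Pow(13, -1), Pow(Add(-12, -7), -1)))) = Mul(Mul(159, Rational(1, 155)), Add(-111, Mul(-7, Rational(1, 13), Pow(-19, -1)))) = Mul(Rational(159, 155), Add(-111, Mul(-7, Rational(1, 13), Rational(-1, 19)))) = Mul(Rational(159, 155), Add(-111, Rational(7, 247))) = Mul(Rational(159, 155), Rational(-27410, 247)) = Rational(-871638, 7657)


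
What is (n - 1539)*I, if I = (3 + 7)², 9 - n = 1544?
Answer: -307400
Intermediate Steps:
n = -1535 (n = 9 - 1*1544 = 9 - 1544 = -1535)
I = 100 (I = 10² = 100)
(n - 1539)*I = (-1535 - 1539)*100 = -3074*100 = -307400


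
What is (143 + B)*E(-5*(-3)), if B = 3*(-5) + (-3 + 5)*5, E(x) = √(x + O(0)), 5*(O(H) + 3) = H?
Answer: 276*√3 ≈ 478.05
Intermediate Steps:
O(H) = -3 + H/5
E(x) = √(-3 + x) (E(x) = √(x + (-3 + (⅕)*0)) = √(x + (-3 + 0)) = √(x - 3) = √(-3 + x))
B = -5 (B = -15 + 2*5 = -15 + 10 = -5)
(143 + B)*E(-5*(-3)) = (143 - 5)*√(-3 - 5*(-3)) = 138*√(-3 + 15) = 138*√12 = 138*(2*√3) = 276*√3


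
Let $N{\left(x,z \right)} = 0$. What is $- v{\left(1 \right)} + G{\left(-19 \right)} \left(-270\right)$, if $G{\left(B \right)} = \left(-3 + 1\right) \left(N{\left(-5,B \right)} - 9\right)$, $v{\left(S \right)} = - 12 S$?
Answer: $-4848$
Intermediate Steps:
$G{\left(B \right)} = 18$ ($G{\left(B \right)} = \left(-3 + 1\right) \left(0 - 9\right) = \left(-2\right) \left(-9\right) = 18$)
$- v{\left(1 \right)} + G{\left(-19 \right)} \left(-270\right) = - \left(-12\right) 1 + 18 \left(-270\right) = \left(-1\right) \left(-12\right) - 4860 = 12 - 4860 = -4848$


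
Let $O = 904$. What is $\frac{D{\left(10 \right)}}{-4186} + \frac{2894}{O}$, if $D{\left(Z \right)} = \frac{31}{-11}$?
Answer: $\frac{33321287}{10406396} \approx 3.202$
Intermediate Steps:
$D{\left(Z \right)} = - \frac{31}{11}$ ($D{\left(Z \right)} = 31 \left(- \frac{1}{11}\right) = - \frac{31}{11}$)
$\frac{D{\left(10 \right)}}{-4186} + \frac{2894}{O} = - \frac{31}{11 \left(-4186\right)} + \frac{2894}{904} = \left(- \frac{31}{11}\right) \left(- \frac{1}{4186}\right) + 2894 \cdot \frac{1}{904} = \frac{31}{46046} + \frac{1447}{452} = \frac{33321287}{10406396}$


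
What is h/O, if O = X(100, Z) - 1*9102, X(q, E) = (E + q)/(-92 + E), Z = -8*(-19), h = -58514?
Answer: 292570/45489 ≈ 6.4317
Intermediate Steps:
Z = 152
X(q, E) = (E + q)/(-92 + E)
O = -45489/5 (O = (152 + 100)/(-92 + 152) - 1*9102 = 252/60 - 9102 = (1/60)*252 - 9102 = 21/5 - 9102 = -45489/5 ≈ -9097.8)
h/O = -58514/(-45489/5) = -58514*(-5/45489) = 292570/45489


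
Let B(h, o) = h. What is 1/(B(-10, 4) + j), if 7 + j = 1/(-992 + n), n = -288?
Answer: -1280/21761 ≈ -0.058821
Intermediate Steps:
j = -8961/1280 (j = -7 + 1/(-992 - 288) = -7 + 1/(-1280) = -7 - 1/1280 = -8961/1280 ≈ -7.0008)
1/(B(-10, 4) + j) = 1/(-10 - 8961/1280) = 1/(-21761/1280) = -1280/21761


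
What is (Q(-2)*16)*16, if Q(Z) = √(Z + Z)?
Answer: 512*I ≈ 512.0*I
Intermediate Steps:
Q(Z) = √2*√Z (Q(Z) = √(2*Z) = √2*√Z)
(Q(-2)*16)*16 = ((√2*√(-2))*16)*16 = ((√2*(I*√2))*16)*16 = ((2*I)*16)*16 = (32*I)*16 = 512*I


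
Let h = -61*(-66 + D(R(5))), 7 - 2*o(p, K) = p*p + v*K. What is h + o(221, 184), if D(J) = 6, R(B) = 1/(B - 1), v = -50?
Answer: -16157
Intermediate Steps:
R(B) = 1/(-1 + B)
o(p, K) = 7/2 + 25*K - p**2/2 (o(p, K) = 7/2 - (p*p - 50*K)/2 = 7/2 - (p**2 - 50*K)/2 = 7/2 + (25*K - p**2/2) = 7/2 + 25*K - p**2/2)
h = 3660 (h = -61*(-66 + 6) = -61*(-60) = 3660)
h + o(221, 184) = 3660 + (7/2 + 25*184 - 1/2*221**2) = 3660 + (7/2 + 4600 - 1/2*48841) = 3660 + (7/2 + 4600 - 48841/2) = 3660 - 19817 = -16157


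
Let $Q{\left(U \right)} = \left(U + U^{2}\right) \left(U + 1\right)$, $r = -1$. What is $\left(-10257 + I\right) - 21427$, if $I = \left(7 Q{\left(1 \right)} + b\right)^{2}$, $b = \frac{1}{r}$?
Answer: $-30955$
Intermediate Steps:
$Q{\left(U \right)} = \left(1 + U\right) \left(U + U^{2}\right)$ ($Q{\left(U \right)} = \left(U + U^{2}\right) \left(1 + U\right) = \left(1 + U\right) \left(U + U^{2}\right)$)
$b = -1$ ($b = \frac{1}{-1} = -1$)
$I = 729$ ($I = \left(7 \cdot 1 \left(1 + 1^{2} + 2 \cdot 1\right) - 1\right)^{2} = \left(7 \cdot 1 \left(1 + 1 + 2\right) - 1\right)^{2} = \left(7 \cdot 1 \cdot 4 - 1\right)^{2} = \left(7 \cdot 4 - 1\right)^{2} = \left(28 - 1\right)^{2} = 27^{2} = 729$)
$\left(-10257 + I\right) - 21427 = \left(-10257 + 729\right) - 21427 = -9528 - 21427 = -30955$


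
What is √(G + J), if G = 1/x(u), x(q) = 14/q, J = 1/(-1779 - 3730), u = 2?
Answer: √4330074/5509 ≈ 0.37772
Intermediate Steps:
J = -1/5509 (J = 1/(-5509) = -1/5509 ≈ -0.00018152)
G = ⅐ (G = 1/(14/2) = 1/(14*(½)) = 1/7 = ⅐ ≈ 0.14286)
√(G + J) = √(⅐ - 1/5509) = √(786/5509) = √4330074/5509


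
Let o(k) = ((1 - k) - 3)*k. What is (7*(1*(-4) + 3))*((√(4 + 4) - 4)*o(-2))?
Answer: 0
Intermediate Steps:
o(k) = k*(-2 - k) (o(k) = (-2 - k)*k = k*(-2 - k))
(7*(1*(-4) + 3))*((√(4 + 4) - 4)*o(-2)) = (7*(1*(-4) + 3))*((√(4 + 4) - 4)*(-1*(-2)*(2 - 2))) = (7*(-4 + 3))*((√8 - 4)*(-1*(-2)*0)) = (7*(-1))*((2*√2 - 4)*0) = -7*(-4 + 2*√2)*0 = -7*0 = 0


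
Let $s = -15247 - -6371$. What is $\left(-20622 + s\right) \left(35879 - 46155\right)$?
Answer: $303121448$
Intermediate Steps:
$s = -8876$ ($s = -15247 + 6371 = -8876$)
$\left(-20622 + s\right) \left(35879 - 46155\right) = \left(-20622 - 8876\right) \left(35879 - 46155\right) = \left(-29498\right) \left(-10276\right) = 303121448$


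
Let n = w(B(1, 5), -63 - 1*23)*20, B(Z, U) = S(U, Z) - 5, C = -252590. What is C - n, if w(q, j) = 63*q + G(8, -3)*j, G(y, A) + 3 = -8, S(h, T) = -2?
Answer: -262690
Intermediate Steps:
G(y, A) = -11 (G(y, A) = -3 - 8 = -11)
B(Z, U) = -7 (B(Z, U) = -2 - 5 = -7)
w(q, j) = -11*j + 63*q (w(q, j) = 63*q - 11*j = -11*j + 63*q)
n = 10100 (n = (-11*(-63 - 1*23) + 63*(-7))*20 = (-11*(-63 - 23) - 441)*20 = (-11*(-86) - 441)*20 = (946 - 441)*20 = 505*20 = 10100)
C - n = -252590 - 1*10100 = -252590 - 10100 = -262690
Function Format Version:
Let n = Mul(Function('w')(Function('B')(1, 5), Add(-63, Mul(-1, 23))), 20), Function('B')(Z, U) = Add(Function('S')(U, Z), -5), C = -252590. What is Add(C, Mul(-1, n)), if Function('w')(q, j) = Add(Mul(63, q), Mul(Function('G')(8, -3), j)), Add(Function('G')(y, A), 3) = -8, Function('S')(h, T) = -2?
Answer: -262690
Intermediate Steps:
Function('G')(y, A) = -11 (Function('G')(y, A) = Add(-3, -8) = -11)
Function('B')(Z, U) = -7 (Function('B')(Z, U) = Add(-2, -5) = -7)
Function('w')(q, j) = Add(Mul(-11, j), Mul(63, q)) (Function('w')(q, j) = Add(Mul(63, q), Mul(-11, j)) = Add(Mul(-11, j), Mul(63, q)))
n = 10100 (n = Mul(Add(Mul(-11, Add(-63, Mul(-1, 23))), Mul(63, -7)), 20) = Mul(Add(Mul(-11, Add(-63, -23)), -441), 20) = Mul(Add(Mul(-11, -86), -441), 20) = Mul(Add(946, -441), 20) = Mul(505, 20) = 10100)
Add(C, Mul(-1, n)) = Add(-252590, Mul(-1, 10100)) = Add(-252590, -10100) = -262690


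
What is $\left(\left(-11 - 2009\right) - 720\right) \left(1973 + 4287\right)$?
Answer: $-17152400$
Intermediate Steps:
$\left(\left(-11 - 2009\right) - 720\right) \left(1973 + 4287\right) = \left(\left(-11 - 2009\right) - 720\right) 6260 = \left(-2020 - 720\right) 6260 = \left(-2740\right) 6260 = -17152400$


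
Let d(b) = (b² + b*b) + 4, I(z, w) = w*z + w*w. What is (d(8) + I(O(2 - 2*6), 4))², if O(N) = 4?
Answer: 26896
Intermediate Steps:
I(z, w) = w² + w*z (I(z, w) = w*z + w² = w² + w*z)
d(b) = 4 + 2*b² (d(b) = (b² + b²) + 4 = 2*b² + 4 = 4 + 2*b²)
(d(8) + I(O(2 - 2*6), 4))² = ((4 + 2*8²) + 4*(4 + 4))² = ((4 + 2*64) + 4*8)² = ((4 + 128) + 32)² = (132 + 32)² = 164² = 26896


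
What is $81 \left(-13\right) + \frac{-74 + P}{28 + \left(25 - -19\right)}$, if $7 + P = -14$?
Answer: $- \frac{75911}{72} \approx -1054.3$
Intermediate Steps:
$P = -21$ ($P = -7 - 14 = -21$)
$81 \left(-13\right) + \frac{-74 + P}{28 + \left(25 - -19\right)} = 81 \left(-13\right) + \frac{-74 - 21}{28 + \left(25 - -19\right)} = -1053 - \frac{95}{28 + \left(25 + 19\right)} = -1053 - \frac{95}{28 + 44} = -1053 - \frac{95}{72} = - \frac{75911}{72}$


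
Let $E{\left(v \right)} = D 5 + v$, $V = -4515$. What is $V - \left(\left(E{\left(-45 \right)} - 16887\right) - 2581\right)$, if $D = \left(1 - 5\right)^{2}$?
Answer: $14918$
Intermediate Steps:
$D = 16$ ($D = \left(-4\right)^{2} = 16$)
$E{\left(v \right)} = 80 + v$ ($E{\left(v \right)} = 16 \cdot 5 + v = 80 + v$)
$V - \left(\left(E{\left(-45 \right)} - 16887\right) - 2581\right) = -4515 - \left(\left(\left(80 - 45\right) - 16887\right) - 2581\right) = -4515 - \left(\left(35 - 16887\right) - 2581\right) = -4515 - \left(-16852 - 2581\right) = -4515 - -19433 = -4515 + 19433 = 14918$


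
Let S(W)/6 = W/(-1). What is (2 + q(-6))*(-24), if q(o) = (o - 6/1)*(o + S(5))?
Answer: -10416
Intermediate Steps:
S(W) = -6*W (S(W) = 6*(W/(-1)) = 6*(W*(-1)) = 6*(-W) = -6*W)
q(o) = (-30 + o)*(-6 + o) (q(o) = (o - 6/1)*(o - 6*5) = (o - 6)*(o - 30) = (o - 1*6)*(-30 + o) = (o - 6)*(-30 + o) = (-6 + o)*(-30 + o) = (-30 + o)*(-6 + o))
(2 + q(-6))*(-24) = (2 + (180 + (-6)**2 - 36*(-6)))*(-24) = (2 + (180 + 36 + 216))*(-24) = (2 + 432)*(-24) = 434*(-24) = -10416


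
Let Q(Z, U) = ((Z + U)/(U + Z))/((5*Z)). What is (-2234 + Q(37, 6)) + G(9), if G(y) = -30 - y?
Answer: -420504/185 ≈ -2273.0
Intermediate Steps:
Q(Z, U) = 1/(5*Z) (Q(Z, U) = ((U + Z)/(U + Z))*(1/(5*Z)) = 1*(1/(5*Z)) = 1/(5*Z))
(-2234 + Q(37, 6)) + G(9) = (-2234 + (⅕)/37) + (-30 - 1*9) = (-2234 + (⅕)*(1/37)) + (-30 - 9) = (-2234 + 1/185) - 39 = -413289/185 - 39 = -420504/185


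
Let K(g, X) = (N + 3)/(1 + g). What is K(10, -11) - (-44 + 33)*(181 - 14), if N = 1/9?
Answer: 181891/99 ≈ 1837.3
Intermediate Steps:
N = ⅑ ≈ 0.11111
K(g, X) = 28/(9*(1 + g)) (K(g, X) = (⅑ + 3)/(1 + g) = 28/(9*(1 + g)))
K(10, -11) - (-44 + 33)*(181 - 14) = 28/(9*(1 + 10)) - (-44 + 33)*(181 - 14) = (28/9)/11 - (-11)*167 = (28/9)*(1/11) - 1*(-1837) = 28/99 + 1837 = 181891/99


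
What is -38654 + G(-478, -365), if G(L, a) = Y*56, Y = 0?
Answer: -38654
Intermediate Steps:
G(L, a) = 0 (G(L, a) = 0*56 = 0)
-38654 + G(-478, -365) = -38654 + 0 = -38654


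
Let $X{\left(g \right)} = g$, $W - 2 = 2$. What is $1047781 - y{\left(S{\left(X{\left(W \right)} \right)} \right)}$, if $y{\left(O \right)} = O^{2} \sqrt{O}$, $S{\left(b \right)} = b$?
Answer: $1047749$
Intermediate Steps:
$W = 4$ ($W = 2 + 2 = 4$)
$y{\left(O \right)} = O^{\frac{5}{2}}$
$1047781 - y{\left(S{\left(X{\left(W \right)} \right)} \right)} = 1047781 - 4^{\frac{5}{2}} = 1047781 - 32 = 1047749$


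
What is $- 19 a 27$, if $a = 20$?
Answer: $-10260$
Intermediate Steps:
$- 19 a 27 = \left(-19\right) 20 \cdot 27 = \left(-380\right) 27 = -10260$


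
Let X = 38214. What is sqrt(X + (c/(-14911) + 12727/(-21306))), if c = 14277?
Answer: sqrt(3856756449300401197590)/317693766 ≈ 195.48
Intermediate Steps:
sqrt(X + (c/(-14911) + 12727/(-21306))) = sqrt(38214 + (14277/(-14911) + 12727/(-21306))) = sqrt(38214 + (14277*(-1/14911) + 12727*(-1/21306))) = sqrt(38214 + (-14277/14911 - 12727/21306)) = sqrt(38214 - 493958059/317693766) = sqrt(12139855615865/317693766) = sqrt(3856756449300401197590)/317693766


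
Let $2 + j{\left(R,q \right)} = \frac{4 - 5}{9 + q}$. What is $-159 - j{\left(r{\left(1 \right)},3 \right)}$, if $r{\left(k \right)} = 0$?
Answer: $- \frac{1883}{12} \approx -156.92$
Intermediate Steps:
$j{\left(R,q \right)} = -2 - \frac{1}{9 + q}$ ($j{\left(R,q \right)} = -2 + \frac{4 - 5}{9 + q} = -2 - \frac{1}{9 + q}$)
$-159 - j{\left(r{\left(1 \right)},3 \right)} = -159 - \frac{-19 - 6}{9 + 3} = -159 - \frac{-19 - 6}{12} = -159 - \frac{1}{12} \left(-25\right) = -159 - - \frac{25}{12} = -159 + \frac{25}{12} = - \frac{1883}{12}$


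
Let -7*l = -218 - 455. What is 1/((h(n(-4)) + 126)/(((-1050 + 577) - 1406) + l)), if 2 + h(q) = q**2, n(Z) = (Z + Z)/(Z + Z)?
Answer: -2496/175 ≈ -14.263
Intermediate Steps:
n(Z) = 1 (n(Z) = (2*Z)/((2*Z)) = (2*Z)*(1/(2*Z)) = 1)
l = 673/7 (l = -(-218 - 455)/7 = -1/7*(-673) = 673/7 ≈ 96.143)
h(q) = -2 + q**2
1/((h(n(-4)) + 126)/(((-1050 + 577) - 1406) + l)) = 1/(((-2 + 1**2) + 126)/(((-1050 + 577) - 1406) + 673/7)) = 1/(((-2 + 1) + 126)/((-473 - 1406) + 673/7)) = 1/((-1 + 126)/(-1879 + 673/7)) = 1/(125/(-12480/7)) = 1/(125*(-7/12480)) = 1/(-175/2496) = -2496/175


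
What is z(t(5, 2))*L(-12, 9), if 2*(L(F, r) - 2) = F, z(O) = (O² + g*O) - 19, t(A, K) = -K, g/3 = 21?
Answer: 564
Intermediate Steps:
g = 63 (g = 3*21 = 63)
z(O) = -19 + O² + 63*O (z(O) = (O² + 63*O) - 19 = -19 + O² + 63*O)
L(F, r) = 2 + F/2
z(t(5, 2))*L(-12, 9) = (-19 + (-1*2)² + 63*(-1*2))*(2 + (½)*(-12)) = (-19 + (-2)² + 63*(-2))*(2 - 6) = (-19 + 4 - 126)*(-4) = -141*(-4) = 564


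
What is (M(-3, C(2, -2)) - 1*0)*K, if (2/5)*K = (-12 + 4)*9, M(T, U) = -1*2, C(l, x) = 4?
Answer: 360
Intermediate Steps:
M(T, U) = -2
K = -180 (K = 5*((-12 + 4)*9)/2 = 5*(-8*9)/2 = (5/2)*(-72) = -180)
(M(-3, C(2, -2)) - 1*0)*K = (-2 - 1*0)*(-180) = (-2 + 0)*(-180) = -2*(-180) = 360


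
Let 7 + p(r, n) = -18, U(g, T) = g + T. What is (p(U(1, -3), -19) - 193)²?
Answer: 47524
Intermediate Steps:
U(g, T) = T + g
p(r, n) = -25 (p(r, n) = -7 - 18 = -25)
(p(U(1, -3), -19) - 193)² = (-25 - 193)² = (-218)² = 47524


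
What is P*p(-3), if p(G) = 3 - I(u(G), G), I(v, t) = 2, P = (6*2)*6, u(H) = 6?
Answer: 72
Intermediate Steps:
P = 72 (P = 12*6 = 72)
p(G) = 1 (p(G) = 3 - 1*2 = 3 - 2 = 1)
P*p(-3) = 72*1 = 72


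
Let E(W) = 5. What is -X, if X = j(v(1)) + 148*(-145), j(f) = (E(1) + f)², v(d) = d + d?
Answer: 21411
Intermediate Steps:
v(d) = 2*d
j(f) = (5 + f)²
X = -21411 (X = (5 + 2*1)² + 148*(-145) = (5 + 2)² - 21460 = 7² - 21460 = 49 - 21460 = -21411)
-X = -1*(-21411) = 21411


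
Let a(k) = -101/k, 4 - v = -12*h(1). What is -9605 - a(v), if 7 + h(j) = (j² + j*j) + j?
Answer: -422721/44 ≈ -9607.3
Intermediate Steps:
h(j) = -7 + j + 2*j² (h(j) = -7 + ((j² + j*j) + j) = -7 + ((j² + j²) + j) = -7 + (2*j² + j) = -7 + (j + 2*j²) = -7 + j + 2*j²)
v = -44 (v = 4 - (-12)*(-7 + 1 + 2*1²) = 4 - (-12)*(-7 + 1 + 2*1) = 4 - (-12)*(-7 + 1 + 2) = 4 - (-12)*(-4) = 4 - 1*48 = 4 - 48 = -44)
-9605 - a(v) = -9605 - (-101)/(-44) = -9605 - (-101)*(-1)/44 = -9605 - 1*101/44 = -9605 - 101/44 = -422721/44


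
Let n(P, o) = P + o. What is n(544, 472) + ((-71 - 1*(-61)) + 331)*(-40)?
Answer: -11824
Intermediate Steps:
n(544, 472) + ((-71 - 1*(-61)) + 331)*(-40) = (544 + 472) + ((-71 - 1*(-61)) + 331)*(-40) = 1016 + ((-71 + 61) + 331)*(-40) = 1016 + (-10 + 331)*(-40) = 1016 + 321*(-40) = 1016 - 12840 = -11824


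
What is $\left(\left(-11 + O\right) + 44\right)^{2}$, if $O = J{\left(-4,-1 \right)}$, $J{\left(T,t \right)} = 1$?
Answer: $1156$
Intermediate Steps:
$O = 1$
$\left(\left(-11 + O\right) + 44\right)^{2} = \left(\left(-11 + 1\right) + 44\right)^{2} = \left(-10 + 44\right)^{2} = 34^{2} = 1156$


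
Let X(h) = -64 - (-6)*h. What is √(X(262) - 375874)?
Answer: I*√374366 ≈ 611.85*I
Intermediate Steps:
X(h) = -64 + 6*h
√(X(262) - 375874) = √((-64 + 6*262) - 375874) = √((-64 + 1572) - 375874) = √(1508 - 375874) = √(-374366) = I*√374366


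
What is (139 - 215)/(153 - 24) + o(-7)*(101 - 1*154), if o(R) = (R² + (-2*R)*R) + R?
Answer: 382796/129 ≈ 2967.4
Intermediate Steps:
o(R) = R - R² (o(R) = (R² - 2*R²) + R = -R² + R = R - R²)
(139 - 215)/(153 - 24) + o(-7)*(101 - 1*154) = (139 - 215)/(153 - 24) + (-7*(1 - 1*(-7)))*(101 - 1*154) = -76/129 + (-7*(1 + 7))*(101 - 154) = -76*1/129 - 7*8*(-53) = -76/129 - 56*(-53) = -76/129 + 2968 = 382796/129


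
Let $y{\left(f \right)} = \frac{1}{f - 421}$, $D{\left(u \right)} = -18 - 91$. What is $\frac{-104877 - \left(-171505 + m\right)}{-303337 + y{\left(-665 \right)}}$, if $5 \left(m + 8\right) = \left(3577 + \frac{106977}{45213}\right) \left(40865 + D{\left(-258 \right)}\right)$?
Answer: $\frac{2382190762122936}{24823744238965} \approx 95.964$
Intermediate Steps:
$D{\left(u \right)} = -109$ ($D{\left(u \right)} = -18 - 91 = -109$)
$m = \frac{2198566574416}{75355}$ ($m = -8 + \frac{\left(3577 + \frac{106977}{45213}\right) \left(40865 - 109\right)}{5} = -8 + \frac{\left(3577 + 106977 \cdot \frac{1}{45213}\right) 40756}{5} = -8 + \frac{\left(3577 + \frac{35659}{15071}\right) 40756}{5} = -8 + \frac{\frac{53944626}{15071} \cdot 40756}{5} = -8 + \frac{1}{5} \cdot \frac{2198567177256}{15071} = -8 + \frac{2198567177256}{75355} = \frac{2198566574416}{75355} \approx 2.9176 \cdot 10^{7}$)
$y{\left(f \right)} = \frac{1}{-421 + f}$
$\frac{-104877 - \left(-171505 + m\right)}{-303337 + y{\left(-665 \right)}} = \frac{-104877 + \left(171505 - \frac{2198566574416}{75355}\right)}{-303337 + \frac{1}{-421 - 665}} = \frac{-104877 + \left(171505 - \frac{2198566574416}{75355}\right)}{-303337 + \frac{1}{-1086}} = \frac{-104877 - \frac{2185642815141}{75355}}{-303337 - \frac{1}{1086}} = - \frac{2193545821476}{75355 \left(- \frac{329423983}{1086}\right)} = \left(- \frac{2193545821476}{75355}\right) \left(- \frac{1086}{329423983}\right) = \frac{2382190762122936}{24823744238965}$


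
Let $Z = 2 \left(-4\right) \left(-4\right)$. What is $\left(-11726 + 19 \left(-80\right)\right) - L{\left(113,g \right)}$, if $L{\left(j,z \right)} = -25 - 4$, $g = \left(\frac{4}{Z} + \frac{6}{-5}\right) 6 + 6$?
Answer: $-13217$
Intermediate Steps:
$Z = 32$ ($Z = \left(-8\right) \left(-4\right) = 32$)
$g = - \frac{9}{20}$ ($g = \left(\frac{4}{32} + \frac{6}{-5}\right) 6 + 6 = \left(4 \cdot \frac{1}{32} + 6 \left(- \frac{1}{5}\right)\right) 6 + 6 = \left(\frac{1}{8} - \frac{6}{5}\right) 6 + 6 = \left(- \frac{43}{40}\right) 6 + 6 = - \frac{129}{20} + 6 = - \frac{9}{20} \approx -0.45$)
$L{\left(j,z \right)} = -29$ ($L{\left(j,z \right)} = -25 - 4 = -29$)
$\left(-11726 + 19 \left(-80\right)\right) - L{\left(113,g \right)} = \left(-11726 + 19 \left(-80\right)\right) - -29 = \left(-11726 - 1520\right) + 29 = -13246 + 29 = -13217$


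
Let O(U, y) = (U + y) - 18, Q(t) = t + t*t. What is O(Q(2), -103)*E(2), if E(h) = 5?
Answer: -575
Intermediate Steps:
Q(t) = t + t²
O(U, y) = -18 + U + y
O(Q(2), -103)*E(2) = (-18 + 2*(1 + 2) - 103)*5 = (-18 + 2*3 - 103)*5 = (-18 + 6 - 103)*5 = -115*5 = -575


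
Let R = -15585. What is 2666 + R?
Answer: -12919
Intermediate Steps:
2666 + R = 2666 - 15585 = -12919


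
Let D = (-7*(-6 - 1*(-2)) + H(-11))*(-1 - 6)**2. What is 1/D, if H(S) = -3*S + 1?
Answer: 1/3038 ≈ 0.00032916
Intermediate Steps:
H(S) = 1 - 3*S
D = 3038 (D = (-7*(-6 - 1*(-2)) + (1 - 3*(-11)))*(-1 - 6)**2 = (-7*(-6 + 2) + (1 + 33))*(-7)**2 = (-7*(-4) + 34)*49 = (28 + 34)*49 = 62*49 = 3038)
1/D = 1/3038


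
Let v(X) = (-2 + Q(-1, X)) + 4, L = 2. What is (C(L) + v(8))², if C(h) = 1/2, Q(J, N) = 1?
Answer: 49/4 ≈ 12.250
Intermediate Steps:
v(X) = 3 (v(X) = (-2 + 1) + 4 = -1 + 4 = 3)
C(h) = ½
(C(L) + v(8))² = (½ + 3)² = (7/2)² = 49/4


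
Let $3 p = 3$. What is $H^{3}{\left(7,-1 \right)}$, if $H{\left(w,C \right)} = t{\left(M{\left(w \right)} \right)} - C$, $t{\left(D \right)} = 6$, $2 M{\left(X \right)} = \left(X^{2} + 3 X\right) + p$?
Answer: $343$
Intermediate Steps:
$p = 1$ ($p = \frac{1}{3} \cdot 3 = 1$)
$M{\left(X \right)} = \frac{1}{2} + \frac{X^{2}}{2} + \frac{3 X}{2}$ ($M{\left(X \right)} = \frac{\left(X^{2} + 3 X\right) + 1}{2} = \frac{1 + X^{2} + 3 X}{2} = \frac{1}{2} + \frac{X^{2}}{2} + \frac{3 X}{2}$)
$H{\left(w,C \right)} = 6 - C$
$H^{3}{\left(7,-1 \right)} = \left(6 - -1\right)^{3} = \left(6 + 1\right)^{3} = 7^{3} = 343$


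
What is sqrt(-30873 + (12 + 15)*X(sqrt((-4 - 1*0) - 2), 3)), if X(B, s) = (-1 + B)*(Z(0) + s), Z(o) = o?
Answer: sqrt(-30954 + 81*I*sqrt(6)) ≈ 0.5639 + 175.94*I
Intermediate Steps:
X(B, s) = s*(-1 + B) (X(B, s) = (-1 + B)*(0 + s) = (-1 + B)*s = s*(-1 + B))
sqrt(-30873 + (12 + 15)*X(sqrt((-4 - 1*0) - 2), 3)) = sqrt(-30873 + (12 + 15)*(3*(-1 + sqrt((-4 - 1*0) - 2)))) = sqrt(-30873 + 27*(3*(-1 + sqrt((-4 + 0) - 2)))) = sqrt(-30873 + 27*(3*(-1 + sqrt(-4 - 2)))) = sqrt(-30873 + 27*(3*(-1 + sqrt(-6)))) = sqrt(-30873 + 27*(3*(-1 + I*sqrt(6)))) = sqrt(-30873 + 27*(-3 + 3*I*sqrt(6))) = sqrt(-30873 + (-81 + 81*I*sqrt(6))) = sqrt(-30954 + 81*I*sqrt(6))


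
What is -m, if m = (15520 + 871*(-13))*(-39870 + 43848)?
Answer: -16695666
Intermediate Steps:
m = 16695666 (m = (15520 - 11323)*3978 = 4197*3978 = 16695666)
-m = -1*16695666 = -16695666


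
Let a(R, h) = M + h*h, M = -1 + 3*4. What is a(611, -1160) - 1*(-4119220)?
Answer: 5464831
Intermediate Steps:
M = 11 (M = -1 + 12 = 11)
a(R, h) = 11 + h² (a(R, h) = 11 + h*h = 11 + h²)
a(611, -1160) - 1*(-4119220) = (11 + (-1160)²) - 1*(-4119220) = (11 + 1345600) + 4119220 = 1345611 + 4119220 = 5464831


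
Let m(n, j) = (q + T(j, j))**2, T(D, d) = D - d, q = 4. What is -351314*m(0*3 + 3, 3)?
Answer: -5621024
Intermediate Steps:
m(n, j) = 16 (m(n, j) = (4 + (j - j))**2 = (4 + 0)**2 = 4**2 = 16)
-351314*m(0*3 + 3, 3) = -351314*16 = -5621024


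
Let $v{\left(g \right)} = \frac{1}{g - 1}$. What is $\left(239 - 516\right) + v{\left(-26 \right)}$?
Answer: $- \frac{7480}{27} \approx -277.04$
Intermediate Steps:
$v{\left(g \right)} = \frac{1}{-1 + g}$
$\left(239 - 516\right) + v{\left(-26 \right)} = \left(239 - 516\right) + \frac{1}{-1 - 26} = -277 + \frac{1}{-27} = -277 - \frac{1}{27} = - \frac{7480}{27}$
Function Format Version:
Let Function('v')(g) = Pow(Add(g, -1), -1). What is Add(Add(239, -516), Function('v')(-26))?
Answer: Rational(-7480, 27) ≈ -277.04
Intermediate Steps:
Function('v')(g) = Pow(Add(-1, g), -1)
Add(Add(239, -516), Function('v')(-26)) = Add(Add(239, -516), Pow(Add(-1, -26), -1)) = Add(-277, Pow(-27, -1)) = Add(-277, Rational(-1, 27)) = Rational(-7480, 27)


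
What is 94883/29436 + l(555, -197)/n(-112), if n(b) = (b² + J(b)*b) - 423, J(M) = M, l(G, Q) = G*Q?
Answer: -175619173/145207788 ≈ -1.2094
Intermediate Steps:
n(b) = -423 + 2*b² (n(b) = (b² + b*b) - 423 = (b² + b²) - 423 = 2*b² - 423 = -423 + 2*b²)
94883/29436 + l(555, -197)/n(-112) = 94883/29436 + (555*(-197))/(-423 + 2*(-112)²) = 94883*(1/29436) - 109335/(-423 + 2*12544) = 94883/29436 - 109335/(-423 + 25088) = 94883/29436 - 109335/24665 = 94883/29436 - 109335*1/24665 = 94883/29436 - 21867/4933 = -175619173/145207788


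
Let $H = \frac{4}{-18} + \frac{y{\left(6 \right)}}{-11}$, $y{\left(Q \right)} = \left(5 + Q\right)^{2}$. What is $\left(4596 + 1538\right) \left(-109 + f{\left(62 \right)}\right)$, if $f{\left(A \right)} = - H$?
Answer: $- \frac{5397920}{9} \approx -5.9977 \cdot 10^{5}$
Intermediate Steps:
$H = - \frac{101}{9}$ ($H = \frac{4}{-18} + \frac{\left(5 + 6\right)^{2}}{-11} = 4 \left(- \frac{1}{18}\right) + 11^{2} \left(- \frac{1}{11}\right) = - \frac{2}{9} + 121 \left(- \frac{1}{11}\right) = - \frac{2}{9} - 11 = - \frac{101}{9} \approx -11.222$)
$f{\left(A \right)} = \frac{101}{9}$ ($f{\left(A \right)} = \left(-1\right) \left(- \frac{101}{9}\right) = \frac{101}{9}$)
$\left(4596 + 1538\right) \left(-109 + f{\left(62 \right)}\right) = \left(4596 + 1538\right) \left(-109 + \frac{101}{9}\right) = 6134 \left(- \frac{880}{9}\right) = - \frac{5397920}{9}$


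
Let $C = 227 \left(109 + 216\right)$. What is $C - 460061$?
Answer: $-386286$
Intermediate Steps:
$C = 73775$ ($C = 227 \cdot 325 = 73775$)
$C - 460061 = 73775 - 460061 = -386286$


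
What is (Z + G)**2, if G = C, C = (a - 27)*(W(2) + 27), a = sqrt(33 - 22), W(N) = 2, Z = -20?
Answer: 654060 - 46574*sqrt(11) ≈ 4.9959e+5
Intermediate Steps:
a = sqrt(11) ≈ 3.3166
C = -783 + 29*sqrt(11) (C = (sqrt(11) - 27)*(2 + 27) = (-27 + sqrt(11))*29 = -783 + 29*sqrt(11) ≈ -686.82)
G = -783 + 29*sqrt(11) ≈ -686.82
(Z + G)**2 = (-20 + (-783 + 29*sqrt(11)))**2 = (-803 + 29*sqrt(11))**2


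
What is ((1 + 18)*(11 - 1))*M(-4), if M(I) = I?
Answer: -760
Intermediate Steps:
((1 + 18)*(11 - 1))*M(-4) = ((1 + 18)*(11 - 1))*(-4) = (19*10)*(-4) = 190*(-4) = -760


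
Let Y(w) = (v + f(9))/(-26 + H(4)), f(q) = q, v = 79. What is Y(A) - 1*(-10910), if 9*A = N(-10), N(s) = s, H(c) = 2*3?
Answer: 54528/5 ≈ 10906.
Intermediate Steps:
H(c) = 6
A = -10/9 (A = (1/9)*(-10) = -10/9 ≈ -1.1111)
Y(w) = -22/5 (Y(w) = (79 + 9)/(-26 + 6) = 88/(-20) = 88*(-1/20) = -22/5)
Y(A) - 1*(-10910) = -22/5 - 1*(-10910) = -22/5 + 10910 = 54528/5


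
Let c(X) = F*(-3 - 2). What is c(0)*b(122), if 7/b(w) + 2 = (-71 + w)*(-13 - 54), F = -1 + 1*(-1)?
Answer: -70/3419 ≈ -0.020474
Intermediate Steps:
F = -2 (F = -1 - 1 = -2)
c(X) = 10 (c(X) = -2*(-3 - 2) = -2*(-5) = 10)
b(w) = 7/(4755 - 67*w) (b(w) = 7/(-2 + (-71 + w)*(-13 - 54)) = 7/(-2 + (-71 + w)*(-67)) = 7/(-2 + (4757 - 67*w)) = 7/(4755 - 67*w))
c(0)*b(122) = 10*(-7/(-4755 + 67*122)) = 10*(-7/(-4755 + 8174)) = 10*(-7/3419) = -70/3419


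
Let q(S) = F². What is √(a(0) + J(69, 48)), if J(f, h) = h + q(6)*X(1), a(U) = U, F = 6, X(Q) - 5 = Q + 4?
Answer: 2*√102 ≈ 20.199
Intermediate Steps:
X(Q) = 9 + Q (X(Q) = 5 + (Q + 4) = 5 + (4 + Q) = 9 + Q)
q(S) = 36 (q(S) = 6² = 36)
J(f, h) = 360 + h (J(f, h) = h + 36*(9 + 1) = h + 36*10 = h + 360 = 360 + h)
√(a(0) + J(69, 48)) = √(0 + (360 + 48)) = √(0 + 408) = √408 = 2*√102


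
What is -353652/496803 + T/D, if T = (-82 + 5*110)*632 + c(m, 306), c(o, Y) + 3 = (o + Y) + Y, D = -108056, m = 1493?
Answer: -31033484091/8947090828 ≈ -3.4686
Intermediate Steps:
c(o, Y) = -3 + o + 2*Y (c(o, Y) = -3 + ((o + Y) + Y) = -3 + ((Y + o) + Y) = -3 + (o + 2*Y) = -3 + o + 2*Y)
T = 297878 (T = (-82 + 5*110)*632 + (-3 + 1493 + 2*306) = (-82 + 550)*632 + (-3 + 1493 + 612) = 468*632 + 2102 = 295776 + 2102 = 297878)
-353652/496803 + T/D = -353652/496803 + 297878/(-108056) = -353652*1/496803 + 297878*(-1/108056) = -117884/165601 - 148939/54028 = -31033484091/8947090828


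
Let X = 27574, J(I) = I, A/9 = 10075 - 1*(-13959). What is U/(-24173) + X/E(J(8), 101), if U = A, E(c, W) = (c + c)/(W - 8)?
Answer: 30992672595/193384 ≈ 1.6027e+5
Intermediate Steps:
A = 216306 (A = 9*(10075 - 1*(-13959)) = 9*(10075 + 13959) = 9*24034 = 216306)
E(c, W) = 2*c/(-8 + W) (E(c, W) = (2*c)/(-8 + W) = 2*c/(-8 + W))
U = 216306
U/(-24173) + X/E(J(8), 101) = 216306/(-24173) + 27574/((2*8/(-8 + 101))) = 216306*(-1/24173) + 27574/((2*8/93)) = -216306/24173 + 27574/((2*8*(1/93))) = -216306/24173 + 27574/(16/93) = -216306/24173 + 27574*(93/16) = -216306/24173 + 1282191/8 = 30992672595/193384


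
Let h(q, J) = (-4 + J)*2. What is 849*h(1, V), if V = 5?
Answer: 1698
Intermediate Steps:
h(q, J) = -8 + 2*J
849*h(1, V) = 849*(-8 + 2*5) = 849*(-8 + 10) = 849*2 = 1698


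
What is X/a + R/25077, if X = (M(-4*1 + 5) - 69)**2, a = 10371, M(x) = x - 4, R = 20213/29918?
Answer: 1296508245749/2593626992502 ≈ 0.49988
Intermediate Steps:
R = 20213/29918 (R = 20213*(1/29918) = 20213/29918 ≈ 0.67561)
M(x) = -4 + x
X = 5184 (X = ((-4 + (-4*1 + 5)) - 69)**2 = ((-4 + (-4 + 5)) - 69)**2 = ((-4 + 1) - 69)**2 = (-3 - 69)**2 = (-72)**2 = 5184)
X/a + R/25077 = 5184/10371 + (20213/29918)/25077 = 5184*(1/10371) + (20213/29918)*(1/25077) = 1728/3457 + 20213/750253686 = 1296508245749/2593626992502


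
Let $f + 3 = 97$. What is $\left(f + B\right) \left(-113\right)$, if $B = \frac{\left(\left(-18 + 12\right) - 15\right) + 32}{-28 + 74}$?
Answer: $- \frac{489855}{46} \approx -10649.0$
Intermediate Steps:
$f = 94$ ($f = -3 + 97 = 94$)
$B = \frac{11}{46}$ ($B = \frac{\left(-6 - 15\right) + 32}{46} = \left(-21 + 32\right) \frac{1}{46} = 11 \cdot \frac{1}{46} = \frac{11}{46} \approx 0.23913$)
$\left(f + B\right) \left(-113\right) = \left(94 + \frac{11}{46}\right) \left(-113\right) = \frac{4335}{46} \left(-113\right) = - \frac{489855}{46}$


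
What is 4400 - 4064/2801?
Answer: 12320336/2801 ≈ 4398.5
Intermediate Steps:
4400 - 4064/2801 = 12320336/2801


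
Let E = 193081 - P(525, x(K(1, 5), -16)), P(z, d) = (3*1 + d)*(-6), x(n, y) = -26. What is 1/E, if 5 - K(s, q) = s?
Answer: 1/192943 ≈ 5.1829e-6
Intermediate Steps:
K(s, q) = 5 - s
P(z, d) = -18 - 6*d (P(z, d) = (3 + d)*(-6) = -18 - 6*d)
E = 192943 (E = 193081 - (-18 - 6*(-26)) = 193081 - (-18 + 156) = 193081 - 1*138 = 193081 - 138 = 192943)
1/E = 1/192943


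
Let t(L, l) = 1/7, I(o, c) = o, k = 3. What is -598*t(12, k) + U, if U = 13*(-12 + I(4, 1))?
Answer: -1326/7 ≈ -189.43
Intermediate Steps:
t(L, l) = ⅐
U = -104 (U = 13*(-12 + 4) = 13*(-8) = -104)
-598*t(12, k) + U = -598*⅐ - 104 = -598/7 - 104 = -1326/7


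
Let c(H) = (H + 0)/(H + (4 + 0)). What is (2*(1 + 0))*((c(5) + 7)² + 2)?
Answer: 9572/81 ≈ 118.17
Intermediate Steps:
c(H) = H/(4 + H) (c(H) = H/(H + 4) = H/(4 + H))
(2*(1 + 0))*((c(5) + 7)² + 2) = (2*(1 + 0))*((5/(4 + 5) + 7)² + 2) = (2*1)*((5/9 + 7)² + 2) = 2*((5*(⅑) + 7)² + 2) = 2*((5/9 + 7)² + 2) = 2*((68/9)² + 2) = 2*(4624/81 + 2) = 2*(4786/81) = 9572/81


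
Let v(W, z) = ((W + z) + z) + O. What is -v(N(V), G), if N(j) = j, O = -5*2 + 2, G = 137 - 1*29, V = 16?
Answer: -224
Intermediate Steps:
G = 108 (G = 137 - 29 = 108)
O = -8 (O = -10 + 2 = -8)
v(W, z) = -8 + W + 2*z (v(W, z) = ((W + z) + z) - 8 = (W + 2*z) - 8 = -8 + W + 2*z)
-v(N(V), G) = -(-8 + 16 + 2*108) = -(-8 + 16 + 216) = -1*224 = -224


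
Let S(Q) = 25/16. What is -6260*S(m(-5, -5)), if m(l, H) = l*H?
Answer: -39125/4 ≈ -9781.3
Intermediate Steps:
m(l, H) = H*l
S(Q) = 25/16 (S(Q) = 25*(1/16) = 25/16)
-6260*S(m(-5, -5)) = -6260*25/16 = -39125/4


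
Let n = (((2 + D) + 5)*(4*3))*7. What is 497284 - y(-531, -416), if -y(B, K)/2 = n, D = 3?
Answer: 498964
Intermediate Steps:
n = 840 (n = (((2 + 3) + 5)*(4*3))*7 = ((5 + 5)*12)*7 = (10*12)*7 = 120*7 = 840)
y(B, K) = -1680 (y(B, K) = -2*840 = -1680)
497284 - y(-531, -416) = 497284 - 1*(-1680) = 497284 + 1680 = 498964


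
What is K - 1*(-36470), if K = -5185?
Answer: 31285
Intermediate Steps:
K - 1*(-36470) = -5185 - 1*(-36470) = -5185 + 36470 = 31285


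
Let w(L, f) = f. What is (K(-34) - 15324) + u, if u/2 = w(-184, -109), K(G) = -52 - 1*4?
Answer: -15598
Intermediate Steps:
K(G) = -56 (K(G) = -52 - 4 = -56)
u = -218 (u = 2*(-109) = -218)
(K(-34) - 15324) + u = (-56 - 15324) - 218 = -15380 - 218 = -15598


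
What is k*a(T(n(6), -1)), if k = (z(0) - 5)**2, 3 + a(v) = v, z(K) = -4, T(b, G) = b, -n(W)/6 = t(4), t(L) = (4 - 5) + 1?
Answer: -243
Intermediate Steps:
t(L) = 0 (t(L) = -1 + 1 = 0)
n(W) = 0 (n(W) = -6*0 = 0)
a(v) = -3 + v
k = 81 (k = (-4 - 5)**2 = (-9)**2 = 81)
k*a(T(n(6), -1)) = 81*(-3 + 0) = 81*(-3) = -243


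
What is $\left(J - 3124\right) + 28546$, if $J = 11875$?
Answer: $37297$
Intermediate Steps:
$\left(J - 3124\right) + 28546 = \left(11875 - 3124\right) + 28546 = 8751 + 28546 = 37297$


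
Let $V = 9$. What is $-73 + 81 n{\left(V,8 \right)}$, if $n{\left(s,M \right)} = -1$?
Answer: $-154$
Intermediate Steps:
$-73 + 81 n{\left(V,8 \right)} = -73 + 81 \left(-1\right) = -73 - 81 = -154$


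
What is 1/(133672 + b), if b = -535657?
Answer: -1/401985 ≈ -2.4877e-6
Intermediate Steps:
1/(133672 + b) = 1/(133672 - 535657) = 1/(-401985) = -1/401985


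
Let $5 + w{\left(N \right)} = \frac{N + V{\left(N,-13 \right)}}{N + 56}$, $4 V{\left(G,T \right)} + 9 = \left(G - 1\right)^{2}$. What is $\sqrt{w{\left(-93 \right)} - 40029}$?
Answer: $\frac{i \sqrt{219539019}}{74} \approx 200.23 i$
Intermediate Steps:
$V{\left(G,T \right)} = - \frac{9}{4} + \frac{\left(-1 + G\right)^{2}}{4}$ ($V{\left(G,T \right)} = - \frac{9}{4} + \frac{\left(G - 1\right)^{2}}{4} = - \frac{9}{4} + \frac{\left(-1 + G\right)^{2}}{4}$)
$w{\left(N \right)} = -5 + \frac{- \frac{9}{4} + N + \frac{\left(-1 + N\right)^{2}}{4}}{56 + N}$ ($w{\left(N \right)} = -5 + \frac{N + \left(- \frac{9}{4} + \frac{\left(-1 + N\right)^{2}}{4}\right)}{N + 56} = -5 + \frac{- \frac{9}{4} + N + \frac{\left(-1 + N\right)^{2}}{4}}{56 + N}$)
$\sqrt{w{\left(-93 \right)} - 40029} = \sqrt{\frac{-1128 + \left(-93\right)^{2} - -1674}{4 \left(56 - 93\right)} - 40029} = \sqrt{\frac{-1128 + 8649 + 1674}{4 \left(-37\right)} - 40029} = \sqrt{\frac{1}{4} \left(- \frac{1}{37}\right) 9195 - 40029} = \sqrt{- \frac{9195}{148} - 40029} = \sqrt{- \frac{5933487}{148}} = \frac{i \sqrt{219539019}}{74}$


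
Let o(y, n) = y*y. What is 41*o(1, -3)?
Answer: 41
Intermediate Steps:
o(y, n) = y²
41*o(1, -3) = 41*1² = 41*1 = 41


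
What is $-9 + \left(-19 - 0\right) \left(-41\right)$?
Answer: $770$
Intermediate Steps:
$-9 + \left(-19 - 0\right) \left(-41\right) = -9 + \left(-19 + 0\right) \left(-41\right) = -9 - -779 = -9 + 779 = 770$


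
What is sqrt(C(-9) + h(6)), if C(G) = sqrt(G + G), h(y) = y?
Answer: sqrt(6 + 3*I*sqrt(2)) ≈ 2.5835 + 0.82112*I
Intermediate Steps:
C(G) = sqrt(2)*sqrt(G) (C(G) = sqrt(2*G) = sqrt(2)*sqrt(G))
sqrt(C(-9) + h(6)) = sqrt(sqrt(2)*sqrt(-9) + 6) = sqrt(sqrt(2)*(3*I) + 6) = sqrt(3*I*sqrt(2) + 6) = sqrt(6 + 3*I*sqrt(2))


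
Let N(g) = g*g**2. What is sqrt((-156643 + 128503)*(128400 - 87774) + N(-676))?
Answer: 2*I*sqrt(363032854) ≈ 38107.0*I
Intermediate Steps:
N(g) = g**3
sqrt((-156643 + 128503)*(128400 - 87774) + N(-676)) = sqrt((-156643 + 128503)*(128400 - 87774) + (-676)**3) = sqrt(-28140*40626 - 308915776) = sqrt(-1143215640 - 308915776) = sqrt(-1452131416) = 2*I*sqrt(363032854)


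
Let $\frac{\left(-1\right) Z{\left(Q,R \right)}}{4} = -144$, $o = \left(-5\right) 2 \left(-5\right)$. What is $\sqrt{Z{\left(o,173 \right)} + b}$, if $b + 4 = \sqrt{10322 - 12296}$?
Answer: $\sqrt{572 + i \sqrt{1974}} \approx 23.935 + 0.92815 i$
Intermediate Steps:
$o = 50$ ($o = \left(-10\right) \left(-5\right) = 50$)
$Z{\left(Q,R \right)} = 576$ ($Z{\left(Q,R \right)} = \left(-4\right) \left(-144\right) = 576$)
$b = -4 + i \sqrt{1974}$ ($b = -4 + \sqrt{10322 - 12296} = -4 + \sqrt{-1974} = -4 + i \sqrt{1974} \approx -4.0 + 44.43 i$)
$\sqrt{Z{\left(o,173 \right)} + b} = \sqrt{576 - \left(4 - i \sqrt{1974}\right)} = \sqrt{572 + i \sqrt{1974}}$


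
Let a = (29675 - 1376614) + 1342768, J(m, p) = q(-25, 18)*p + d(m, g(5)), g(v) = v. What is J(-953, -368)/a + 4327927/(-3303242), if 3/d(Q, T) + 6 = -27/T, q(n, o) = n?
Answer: -21404048191/6087875006 ≈ -3.5159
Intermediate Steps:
d(Q, T) = 3/(-6 - 27/T)
J(m, p) = -5/19 - 25*p (J(m, p) = -25*p - 1*5/(9 + 2*5) = -25*p - 1*5/(9 + 10) = -25*p - 1*5/19 = -25*p - 1*5*1/19 = -25*p - 5/19 = -5/19 - 25*p)
a = -4171 (a = -1346939 + 1342768 = -4171)
J(-953, -368)/a + 4327927/(-3303242) = (-5/19 - 25*(-368))/(-4171) + 4327927/(-3303242) = (-5/19 + 9200)*(-1/4171) + 4327927*(-1/3303242) = (174795/19)*(-1/4171) - 4327927/3303242 = -4065/1843 - 4327927/3303242 = -21404048191/6087875006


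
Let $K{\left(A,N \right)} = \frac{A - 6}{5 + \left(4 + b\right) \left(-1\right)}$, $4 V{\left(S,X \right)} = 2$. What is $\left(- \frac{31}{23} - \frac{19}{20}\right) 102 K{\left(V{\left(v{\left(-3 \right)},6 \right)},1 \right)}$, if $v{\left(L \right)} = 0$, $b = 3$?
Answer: $- \frac{592977}{920} \approx -644.54$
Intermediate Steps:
$V{\left(S,X \right)} = \frac{1}{2}$ ($V{\left(S,X \right)} = \frac{1}{4} \cdot 2 = \frac{1}{2}$)
$K{\left(A,N \right)} = 3 - \frac{A}{2}$ ($K{\left(A,N \right)} = \frac{A - 6}{5 + \left(4 + 3\right) \left(-1\right)} = \frac{-6 + A}{5 + 7 \left(-1\right)} = \frac{-6 + A}{5 - 7} = \frac{-6 + A}{-2} = \left(-6 + A\right) \left(- \frac{1}{2}\right) = 3 - \frac{A}{2}$)
$\left(- \frac{31}{23} - \frac{19}{20}\right) 102 K{\left(V{\left(v{\left(-3 \right)},6 \right)},1 \right)} = \left(- \frac{31}{23} - \frac{19}{20}\right) 102 \left(3 - \frac{1}{4}\right) = \left(\left(-31\right) \frac{1}{23} - \frac{19}{20}\right) 102 \left(3 - \frac{1}{4}\right) = \left(- \frac{31}{23} - \frac{19}{20}\right) 102 \cdot \frac{11}{4} = \left(- \frac{1057}{460}\right) 102 \cdot \frac{11}{4} = \left(- \frac{53907}{230}\right) \frac{11}{4} = - \frac{592977}{920}$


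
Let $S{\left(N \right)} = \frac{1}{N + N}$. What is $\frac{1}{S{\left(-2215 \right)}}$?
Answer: $-4430$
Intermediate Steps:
$S{\left(N \right)} = \frac{1}{2 N}$
$\frac{1}{S{\left(-2215 \right)}} = \frac{1}{\frac{1}{2} \frac{1}{-2215}} = \frac{1}{\frac{1}{2} \left(- \frac{1}{2215}\right)} = \frac{1}{- \frac{1}{4430}} = -4430$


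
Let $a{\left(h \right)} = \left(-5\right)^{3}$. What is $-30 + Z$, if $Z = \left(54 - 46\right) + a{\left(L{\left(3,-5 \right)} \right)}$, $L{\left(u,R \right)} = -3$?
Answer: $-147$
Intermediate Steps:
$a{\left(h \right)} = -125$
$Z = -117$ ($Z = \left(54 - 46\right) - 125 = 8 - 125 = -117$)
$-30 + Z = -30 - 117 = -147$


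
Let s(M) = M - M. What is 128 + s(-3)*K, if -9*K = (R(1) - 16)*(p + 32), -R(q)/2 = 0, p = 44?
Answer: 128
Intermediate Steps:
s(M) = 0
R(q) = 0 (R(q) = -2*0 = 0)
K = 1216/9 (K = -(0 - 16)*(44 + 32)/9 = -(-16)*76/9 = -⅑*(-1216) = 1216/9 ≈ 135.11)
128 + s(-3)*K = 128 + 0*(1216/9) = 128 + 0 = 128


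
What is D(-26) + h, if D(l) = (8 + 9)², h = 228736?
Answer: 229025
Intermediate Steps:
D(l) = 289 (D(l) = 17² = 289)
D(-26) + h = 289 + 228736 = 229025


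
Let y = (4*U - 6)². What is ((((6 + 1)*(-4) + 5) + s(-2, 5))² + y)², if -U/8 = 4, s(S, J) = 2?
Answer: 338449609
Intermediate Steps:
U = -32 (U = -8*4 = -32)
y = 17956 (y = (4*(-32) - 6)² = (-128 - 6)² = (-134)² = 17956)
((((6 + 1)*(-4) + 5) + s(-2, 5))² + y)² = ((((6 + 1)*(-4) + 5) + 2)² + 17956)² = (((7*(-4) + 5) + 2)² + 17956)² = (((-28 + 5) + 2)² + 17956)² = ((-23 + 2)² + 17956)² = ((-21)² + 17956)² = (441 + 17956)² = 18397² = 338449609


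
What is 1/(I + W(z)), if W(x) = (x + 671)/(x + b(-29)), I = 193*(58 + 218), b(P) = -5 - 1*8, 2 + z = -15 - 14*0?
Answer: 5/266231 ≈ 1.8781e-5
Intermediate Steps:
z = -17 (z = -2 + (-15 - 14*0) = -2 + (-15 + 0) = -2 - 15 = -17)
b(P) = -13 (b(P) = -5 - 8 = -13)
I = 53268 (I = 193*276 = 53268)
W(x) = (671 + x)/(-13 + x) (W(x) = (x + 671)/(x - 13) = (671 + x)/(-13 + x))
1/(I + W(z)) = 1/(53268 + (671 - 17)/(-13 - 17)) = 1/(53268 + 654/(-30)) = 1/(53268 - 1/30*654) = 1/(53268 - 109/5) = 1/(266231/5) = 5/266231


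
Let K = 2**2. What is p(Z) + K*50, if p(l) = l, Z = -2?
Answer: 198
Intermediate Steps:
K = 4
p(Z) + K*50 = -2 + 4*50 = -2 + 200 = 198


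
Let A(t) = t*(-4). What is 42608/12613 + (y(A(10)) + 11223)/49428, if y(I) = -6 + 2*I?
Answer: 2246499205/623435364 ≈ 3.6034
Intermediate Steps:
A(t) = -4*t
42608/12613 + (y(A(10)) + 11223)/49428 = 42608/12613 + ((-6 + 2*(-4*10)) + 11223)/49428 = 42608*(1/12613) + ((-6 + 2*(-40)) + 11223)*(1/49428) = 42608/12613 + ((-6 - 80) + 11223)*(1/49428) = 42608/12613 + (-86 + 11223)*(1/49428) = 42608/12613 + 11137*(1/49428) = 42608/12613 + 11137/49428 = 2246499205/623435364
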